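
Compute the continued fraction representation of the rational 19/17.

[1; 8, 2]

Run the Euclidean algorithm on 19 and 17; the successive quotients are the partial quotients a_0, a_1, ... (each step inverts the fractional part left over by the previous one):
  19 = 1*17 + 2, so a_0 = 1.
  17 = 8*2 + 1, so a_1 = 8.
  2 = 2*1 + 0, so a_2 = 2.
The remainder reaches 0 after 3 divisions, so the expansion has 3 partial quotients, read off in order.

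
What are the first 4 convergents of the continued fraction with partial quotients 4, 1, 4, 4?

Using the convergent recurrence p_i = a_i*p_{i-1} + p_{i-2}, q_i = a_i*q_{i-1} + q_{i-2} with p_{-2}=0, p_{-1}=1, q_{-2}=1, q_{-1}=0:
  i=0: a_0=4, p_0 = 4*1 + 0 = 4, q_0 = 4*0 + 1 = 1.
  i=1: a_1=1, p_1 = 1*4 + 1 = 5, q_1 = 1*1 + 0 = 1.
  i=2: a_2=4, p_2 = 4*5 + 4 = 24, q_2 = 4*1 + 1 = 5.
  i=3: a_3=4, p_3 = 4*24 + 5 = 101, q_3 = 4*5 + 1 = 21.

4/1, 5/1, 24/5, 101/21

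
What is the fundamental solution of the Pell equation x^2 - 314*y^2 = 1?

(x, y) = (392499, 22150)

First expand sqrt(314) as a continued fraction. With x_i = (sqrt(314) + m_i)/d_i and (m_0, d_0) = (0, 1): a_0 = floor(sqrt(314)) = 17, since 17^2 = 289 <= 314 < 324 = 18^2.
Iterate m_{i+1} = d_i*a_i - m_i, d_{i+1} = (314 - m_{i+1}^2)/d_i, a_{i+1} = floor((a_0 + m_{i+1})/d_{i+1}):
  m_1 = 1*17 - 0 = 17, d_1 = (314 - 17^2)/1 = 25/1 = 25, a_1 = floor((17 + 17)/25) = 1.
  m_2 = 25*1 - 17 = 8, d_2 = (314 - 8^2)/25 = 250/25 = 10, a_2 = floor((17 + 8)/10) = 2.
  m_3 = 10*2 - 8 = 12, d_3 = (314 - 12^2)/10 = 170/10 = 17, a_3 = floor((17 + 12)/17) = 1.
  m_4 = 17*1 - 12 = 5, d_4 = (314 - 5^2)/17 = 289/17 = 17, a_4 = floor((17 + 5)/17) = 1.
  m_5 = 17*1 - 5 = 12, d_5 = (314 - 12^2)/17 = 170/17 = 10, a_5 = floor((17 + 12)/10) = 2.
  m_6 = 10*2 - 12 = 8, d_6 = (314 - 8^2)/10 = 250/10 = 25, a_6 = floor((17 + 8)/25) = 1.
  m_7 = 25*1 - 8 = 17, d_7 = (314 - 17^2)/25 = 25/25 = 1, a_7 = floor((17 + 17)/1) = 34.
  m_8 = 1*34 - 17 = 17, d_8 = (314 - 17^2)/1 = 25/1 = 25: (m_8, d_8) = (m_1, d_1) = (17, 25), so from here the quotients repeat a_1, ..., a_7; the period length is 7.
So sqrt(314) = [17; (1, 2, 1, 1, 2, 1, 34)] with period length k = 7.
k is odd, so (p_{k-1}, q_{k-1}) only solves x^2 - 314y^2 = -1 and the fundamental solution of x^2 - 314y^2 = 1 is (p_{2k-1}, q_{2k-1}) = (p_13, q_13); compute convergents through index 13, running through the period twice.
Convergents (p_i = a_i*p_{i-1} + p_{i-2}, q_i = a_i*q_{i-1} + q_{i-2} with p_{-2}=0, p_{-1}=1, q_{-2}=1, q_{-1}=0):
  i=0: a_0=17, p_0 = 17*1 + 0 = 17, q_0 = 17*0 + 1 = 1.
  i=1: a_1=1, p_1 = 1*17 + 1 = 18, q_1 = 1*1 + 0 = 1.
  i=2: a_2=2, p_2 = 2*18 + 17 = 53, q_2 = 2*1 + 1 = 3.
  i=3: a_3=1, p_3 = 1*53 + 18 = 71, q_3 = 1*3 + 1 = 4.
  i=4: a_4=1, p_4 = 1*71 + 53 = 124, q_4 = 1*4 + 3 = 7.
  i=5: a_5=2, p_5 = 2*124 + 71 = 319, q_5 = 2*7 + 4 = 18.
  i=6: a_6=1, p_6 = 1*319 + 124 = 443, q_6 = 1*18 + 7 = 25.
  i=7: a_7=34, p_7 = 34*443 + 319 = 15381, q_7 = 34*25 + 18 = 868.
  i=8: a_8=1, p_8 = 1*15381 + 443 = 15824, q_8 = 1*868 + 25 = 893.
  i=9: a_9=2, p_9 = 2*15824 + 15381 = 47029, q_9 = 2*893 + 868 = 2654.
  i=10: a_10=1, p_10 = 1*47029 + 15824 = 62853, q_10 = 1*2654 + 893 = 3547.
  i=11: a_11=1, p_11 = 1*62853 + 47029 = 109882, q_11 = 1*3547 + 2654 = 6201.
  i=12: a_12=2, p_12 = 2*109882 + 62853 = 282617, q_12 = 2*6201 + 3547 = 15949.
  i=13: a_13=1, p_13 = 1*282617 + 109882 = 392499, q_13 = 1*15949 + 6201 = 22150.
Indeed p_6^2 - 314*q_6^2 = 196249 - 196250 = -1, not +1.
Check: 392499^2 - 314*22150^2 = 154055465001 - 154055465000 = 1, so (x, y) = (392499, 22150) solves the equation, and by the theorem it is the least positive solution.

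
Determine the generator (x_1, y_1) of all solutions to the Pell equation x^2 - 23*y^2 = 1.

(x, y) = (24, 5)

First expand sqrt(23) as a continued fraction. With x_i = (sqrt(23) + m_i)/d_i and (m_0, d_0) = (0, 1): a_0 = floor(sqrt(23)) = 4, since 4^2 = 16 <= 23 < 25 = 5^2.
Iterate m_{i+1} = d_i*a_i - m_i, d_{i+1} = (23 - m_{i+1}^2)/d_i, a_{i+1} = floor((a_0 + m_{i+1})/d_{i+1}):
  m_1 = 1*4 - 0 = 4, d_1 = (23 - 4^2)/1 = 7/1 = 7, a_1 = floor((4 + 4)/7) = 1.
  m_2 = 7*1 - 4 = 3, d_2 = (23 - 3^2)/7 = 14/7 = 2, a_2 = floor((4 + 3)/2) = 3.
  m_3 = 2*3 - 3 = 3, d_3 = (23 - 3^2)/2 = 14/2 = 7, a_3 = floor((4 + 3)/7) = 1.
  m_4 = 7*1 - 3 = 4, d_4 = (23 - 4^2)/7 = 7/7 = 1, a_4 = floor((4 + 4)/1) = 8.
  m_5 = 1*8 - 4 = 4, d_5 = (23 - 4^2)/1 = 7/1 = 7: (m_5, d_5) = (m_1, d_1) = (4, 7), so from here the quotients repeat a_1, ..., a_4; the period length is 4.
So sqrt(23) = [4; (1, 3, 1, 8)] with period length k = 4.
k is even, so the fundamental solution of x^2 - 23y^2 = 1 is (p_{k-1}, q_{k-1}) = (p_3, q_3); compute convergents through index 3.
Convergents (p_i = a_i*p_{i-1} + p_{i-2}, q_i = a_i*q_{i-1} + q_{i-2} with p_{-2}=0, p_{-1}=1, q_{-2}=1, q_{-1}=0):
  i=0: a_0=4, p_0 = 4*1 + 0 = 4, q_0 = 4*0 + 1 = 1.
  i=1: a_1=1, p_1 = 1*4 + 1 = 5, q_1 = 1*1 + 0 = 1.
  i=2: a_2=3, p_2 = 3*5 + 4 = 19, q_2 = 3*1 + 1 = 4.
  i=3: a_3=1, p_3 = 1*19 + 5 = 24, q_3 = 1*4 + 1 = 5.
Check: 24^2 - 23*5^2 = 576 - 575 = 1, so (x, y) = (24, 5) solves the equation, and by the theorem it is the least positive solution.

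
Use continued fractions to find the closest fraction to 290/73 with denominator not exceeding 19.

Expand x = 290/73 as a continued fraction with the Euclidean algorithm:
  290 = 3*73 + 71, so a_0 = 3.
  73 = 1*71 + 2, so a_1 = 1.
  71 = 35*2 + 1, so a_2 = 35.
  2 = 2*1 + 0, so a_3 = 2.
so x = [3; 1, 35, 2].
Convergents (p_i = a_i*p_{i-1} + p_{i-2}, q_i = a_i*q_{i-1} + q_{i-2} with p_{-2}=0, p_{-1}=1, q_{-2}=1, q_{-1}=0), until the denominator exceeds 19:
  i=0: a_0=3, p_0 = 3*1 + 0 = 3, q_0 = 3*0 + 1 = 1.
  i=1: a_1=1, p_1 = 1*3 + 1 = 4, q_1 = 1*1 + 0 = 1.
  i=2: a_2=35, p_2 = 35*4 + 3 = 143, q_2 = 35*1 + 1 = 36.
q_2 = 36 > 19, so the last convergent with denominator <= 19 is p_1/q_1 = 4/1.
The closest fraction with denominator <= 19 is either p_1/q_1 or the intermediate fraction (k*p_1 + p_0)/(k*q_1 + q_0) with the largest k >= 1 whose denominator stays <= 19; these approach x as k grows, and every other convergent or intermediate fraction in range is farther away.
Largest k: floor((19 - q_0)/q_1) = floor((19 - 1)/1) = 18.
That gives (18*4 + 3)/(18*1 + 1) = 75/19.
Compare the errors: |x - 4/1| = |290*1 - 4*73|/(73*1) = 2/73, and |x - 75/19| = |290*19 - 75*73|/(73*19) = 35/1387.
Cross-multiplying, 35*73 = 2555 < 2774 = 2*1387, so 35/1387 is smaller: the intermediate fraction 75/19 is closer to x than 4/1.

75/19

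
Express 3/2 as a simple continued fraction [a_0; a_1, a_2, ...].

[1; 2]

Run the Euclidean algorithm on 3 and 2; the successive quotients are the partial quotients a_0, a_1, ... (each step inverts the fractional part left over by the previous one):
  3 = 1*2 + 1, so a_0 = 1.
  2 = 2*1 + 0, so a_1 = 2.
The remainder reaches 0 after 2 divisions, so the expansion has 2 partial quotients, read off in order.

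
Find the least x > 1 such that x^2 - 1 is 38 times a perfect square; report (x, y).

First expand sqrt(38) as a continued fraction. With x_i = (sqrt(38) + m_i)/d_i and (m_0, d_0) = (0, 1): a_0 = floor(sqrt(38)) = 6, since 6^2 = 36 <= 38 < 49 = 7^2.
Iterate m_{i+1} = d_i*a_i - m_i, d_{i+1} = (38 - m_{i+1}^2)/d_i, a_{i+1} = floor((a_0 + m_{i+1})/d_{i+1}):
  m_1 = 1*6 - 0 = 6, d_1 = (38 - 6^2)/1 = 2/1 = 2, a_1 = floor((6 + 6)/2) = 6.
  m_2 = 2*6 - 6 = 6, d_2 = (38 - 6^2)/2 = 2/2 = 1, a_2 = floor((6 + 6)/1) = 12.
  m_3 = 1*12 - 6 = 6, d_3 = (38 - 6^2)/1 = 2/1 = 2: (m_3, d_3) = (m_1, d_1) = (6, 2), so from here the quotients repeat a_1, a_2; the period length is 2.
So sqrt(38) = [6; (6, 12)] with period length k = 2.
k is even, so the fundamental solution of x^2 - 38y^2 = 1 is (p_{k-1}, q_{k-1}) = (p_1, q_1); compute convergents through index 1.
Convergents (p_i = a_i*p_{i-1} + p_{i-2}, q_i = a_i*q_{i-1} + q_{i-2} with p_{-2}=0, p_{-1}=1, q_{-2}=1, q_{-1}=0):
  i=0: a_0=6, p_0 = 6*1 + 0 = 6, q_0 = 6*0 + 1 = 1.
  i=1: a_1=6, p_1 = 6*6 + 1 = 37, q_1 = 6*1 + 0 = 6.
Check: 37^2 - 38*6^2 = 1369 - 1368 = 1, so (x, y) = (37, 6) solves the equation, and by the theorem it is the least positive solution.

(x, y) = (37, 6)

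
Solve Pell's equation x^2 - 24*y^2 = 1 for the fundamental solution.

(x, y) = (5, 1)

First expand sqrt(24) as a continued fraction. With x_i = (sqrt(24) + m_i)/d_i and (m_0, d_0) = (0, 1): a_0 = floor(sqrt(24)) = 4, since 4^2 = 16 <= 24 < 25 = 5^2.
Iterate m_{i+1} = d_i*a_i - m_i, d_{i+1} = (24 - m_{i+1}^2)/d_i, a_{i+1} = floor((a_0 + m_{i+1})/d_{i+1}):
  m_1 = 1*4 - 0 = 4, d_1 = (24 - 4^2)/1 = 8/1 = 8, a_1 = floor((4 + 4)/8) = 1.
  m_2 = 8*1 - 4 = 4, d_2 = (24 - 4^2)/8 = 8/8 = 1, a_2 = floor((4 + 4)/1) = 8.
  m_3 = 1*8 - 4 = 4, d_3 = (24 - 4^2)/1 = 8/1 = 8: (m_3, d_3) = (m_1, d_1) = (4, 8), so from here the quotients repeat a_1, a_2; the period length is 2.
So sqrt(24) = [4; (1, 8)] with period length k = 2.
k is even, so the fundamental solution of x^2 - 24y^2 = 1 is (p_{k-1}, q_{k-1}) = (p_1, q_1); compute convergents through index 1.
Convergents (p_i = a_i*p_{i-1} + p_{i-2}, q_i = a_i*q_{i-1} + q_{i-2} with p_{-2}=0, p_{-1}=1, q_{-2}=1, q_{-1}=0):
  i=0: a_0=4, p_0 = 4*1 + 0 = 4, q_0 = 4*0 + 1 = 1.
  i=1: a_1=1, p_1 = 1*4 + 1 = 5, q_1 = 1*1 + 0 = 1.
Check: 5^2 - 24*1^2 = 25 - 24 = 1, so (x, y) = (5, 1) solves the equation, and by the theorem it is the least positive solution.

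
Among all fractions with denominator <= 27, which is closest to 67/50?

35/26

Expand x = 67/50 as a continued fraction with the Euclidean algorithm:
  67 = 1*50 + 17, so a_0 = 1.
  50 = 2*17 + 16, so a_1 = 2.
  17 = 1*16 + 1, so a_2 = 1.
  16 = 16*1 + 0, so a_3 = 16.
so x = [1; 2, 1, 16].
Convergents (p_i = a_i*p_{i-1} + p_{i-2}, q_i = a_i*q_{i-1} + q_{i-2} with p_{-2}=0, p_{-1}=1, q_{-2}=1, q_{-1}=0), until the denominator exceeds 27:
  i=0: a_0=1, p_0 = 1*1 + 0 = 1, q_0 = 1*0 + 1 = 1.
  i=1: a_1=2, p_1 = 2*1 + 1 = 3, q_1 = 2*1 + 0 = 2.
  i=2: a_2=1, p_2 = 1*3 + 1 = 4, q_2 = 1*2 + 1 = 3.
  i=3: a_3=16, p_3 = 16*4 + 3 = 67, q_3 = 16*3 + 2 = 50.
q_3 = 50 > 27, so the last convergent with denominator <= 27 is p_2/q_2 = 4/3.
The closest fraction with denominator <= 27 is either p_2/q_2 or the intermediate fraction (k*p_2 + p_1)/(k*q_2 + q_1) with the largest k >= 1 whose denominator stays <= 27; these approach x as k grows, and every other convergent or intermediate fraction in range is farther away.
Largest k: floor((27 - q_1)/q_2) = floor((27 - 2)/3) = 8.
That gives (8*4 + 3)/(8*3 + 2) = 35/26.
Compare the errors: |x - 4/3| = |67*3 - 4*50|/(50*3) = 1/150, and |x - 35/26| = |67*26 - 35*50|/(50*26) = 8/1300.
Cross-multiplying, 8*150 = 1200 < 1300 = 1*1300, so 8/1300 is smaller: the intermediate fraction 35/26 is closer to x than 4/3.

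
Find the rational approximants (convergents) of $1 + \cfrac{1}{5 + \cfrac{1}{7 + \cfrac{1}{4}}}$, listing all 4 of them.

1/1, 6/5, 43/36, 178/149

Using the convergent recurrence p_i = a_i*p_{i-1} + p_{i-2}, q_i = a_i*q_{i-1} + q_{i-2} with p_{-2}=0, p_{-1}=1, q_{-2}=1, q_{-1}=0:
  i=0: a_0=1, p_0 = 1*1 + 0 = 1, q_0 = 1*0 + 1 = 1.
  i=1: a_1=5, p_1 = 5*1 + 1 = 6, q_1 = 5*1 + 0 = 5.
  i=2: a_2=7, p_2 = 7*6 + 1 = 43, q_2 = 7*5 + 1 = 36.
  i=3: a_3=4, p_3 = 4*43 + 6 = 178, q_3 = 4*36 + 5 = 149.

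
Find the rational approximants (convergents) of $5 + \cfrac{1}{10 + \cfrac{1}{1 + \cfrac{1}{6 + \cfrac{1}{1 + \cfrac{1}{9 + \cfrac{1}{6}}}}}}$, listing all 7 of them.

5/1, 51/10, 56/11, 387/76, 443/87, 4374/859, 26687/5241

Using the convergent recurrence p_i = a_i*p_{i-1} + p_{i-2}, q_i = a_i*q_{i-1} + q_{i-2} with p_{-2}=0, p_{-1}=1, q_{-2}=1, q_{-1}=0:
  i=0: a_0=5, p_0 = 5*1 + 0 = 5, q_0 = 5*0 + 1 = 1.
  i=1: a_1=10, p_1 = 10*5 + 1 = 51, q_1 = 10*1 + 0 = 10.
  i=2: a_2=1, p_2 = 1*51 + 5 = 56, q_2 = 1*10 + 1 = 11.
  i=3: a_3=6, p_3 = 6*56 + 51 = 387, q_3 = 6*11 + 10 = 76.
  i=4: a_4=1, p_4 = 1*387 + 56 = 443, q_4 = 1*76 + 11 = 87.
  i=5: a_5=9, p_5 = 9*443 + 387 = 4374, q_5 = 9*87 + 76 = 859.
  i=6: a_6=6, p_6 = 6*4374 + 443 = 26687, q_6 = 6*859 + 87 = 5241.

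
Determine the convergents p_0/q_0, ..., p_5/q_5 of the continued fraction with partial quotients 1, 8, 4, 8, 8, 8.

1/1, 9/8, 37/33, 305/272, 2477/2209, 20121/17944

Using the convergent recurrence p_i = a_i*p_{i-1} + p_{i-2}, q_i = a_i*q_{i-1} + q_{i-2} with p_{-2}=0, p_{-1}=1, q_{-2}=1, q_{-1}=0:
  i=0: a_0=1, p_0 = 1*1 + 0 = 1, q_0 = 1*0 + 1 = 1.
  i=1: a_1=8, p_1 = 8*1 + 1 = 9, q_1 = 8*1 + 0 = 8.
  i=2: a_2=4, p_2 = 4*9 + 1 = 37, q_2 = 4*8 + 1 = 33.
  i=3: a_3=8, p_3 = 8*37 + 9 = 305, q_3 = 8*33 + 8 = 272.
  i=4: a_4=8, p_4 = 8*305 + 37 = 2477, q_4 = 8*272 + 33 = 2209.
  i=5: a_5=8, p_5 = 8*2477 + 305 = 20121, q_5 = 8*2209 + 272 = 17944.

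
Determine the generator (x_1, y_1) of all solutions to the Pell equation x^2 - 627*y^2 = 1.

(x, y) = (626, 25)

First expand sqrt(627) as a continued fraction. With x_i = (sqrt(627) + m_i)/d_i and (m_0, d_0) = (0, 1): a_0 = floor(sqrt(627)) = 25, since 25^2 = 625 <= 627 < 676 = 26^2.
Iterate m_{i+1} = d_i*a_i - m_i, d_{i+1} = (627 - m_{i+1}^2)/d_i, a_{i+1} = floor((a_0 + m_{i+1})/d_{i+1}):
  m_1 = 1*25 - 0 = 25, d_1 = (627 - 25^2)/1 = 2/1 = 2, a_1 = floor((25 + 25)/2) = 25.
  m_2 = 2*25 - 25 = 25, d_2 = (627 - 25^2)/2 = 2/2 = 1, a_2 = floor((25 + 25)/1) = 50.
  m_3 = 1*50 - 25 = 25, d_3 = (627 - 25^2)/1 = 2/1 = 2: (m_3, d_3) = (m_1, d_1) = (25, 2), so from here the quotients repeat a_1, a_2; the period length is 2.
So sqrt(627) = [25; (25, 50)] with period length k = 2.
k is even, so the fundamental solution of x^2 - 627y^2 = 1 is (p_{k-1}, q_{k-1}) = (p_1, q_1); compute convergents through index 1.
Convergents (p_i = a_i*p_{i-1} + p_{i-2}, q_i = a_i*q_{i-1} + q_{i-2} with p_{-2}=0, p_{-1}=1, q_{-2}=1, q_{-1}=0):
  i=0: a_0=25, p_0 = 25*1 + 0 = 25, q_0 = 25*0 + 1 = 1.
  i=1: a_1=25, p_1 = 25*25 + 1 = 626, q_1 = 25*1 + 0 = 25.
Check: 626^2 - 627*25^2 = 391876 - 391875 = 1, so (x, y) = (626, 25) solves the equation, and by the theorem it is the least positive solution.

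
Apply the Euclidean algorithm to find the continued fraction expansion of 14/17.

Run the Euclidean algorithm on 14 and 17; the successive quotients are the partial quotients a_0, a_1, ... (each step inverts the fractional part left over by the previous one):
  14 = 0*17 + 14, so a_0 = 0.
  17 = 1*14 + 3, so a_1 = 1.
  14 = 4*3 + 2, so a_2 = 4.
  3 = 1*2 + 1, so a_3 = 1.
  2 = 2*1 + 0, so a_4 = 2.
The remainder reaches 0 after 5 divisions, so the expansion has 5 partial quotients, read off in order.

[0; 1, 4, 1, 2]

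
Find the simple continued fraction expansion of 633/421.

[1; 1, 1, 69, 1, 2]

Run the Euclidean algorithm on 633 and 421; the successive quotients are the partial quotients a_0, a_1, ... (each step inverts the fractional part left over by the previous one):
  633 = 1*421 + 212, so a_0 = 1.
  421 = 1*212 + 209, so a_1 = 1.
  212 = 1*209 + 3, so a_2 = 1.
  209 = 69*3 + 2, so a_3 = 69.
  3 = 1*2 + 1, so a_4 = 1.
  2 = 2*1 + 0, so a_5 = 2.
The remainder reaches 0 after 6 divisions, so the expansion has 6 partial quotients, read off in order.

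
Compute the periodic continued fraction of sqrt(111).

Write x_i = (sqrt(111) + m_i)/d_i with (m_0, d_0) = (0, 1). a_0 = floor(sqrt(111)) = 10, since 10^2 = 100 <= 111 < 121 = 11^2.
Iterate m_{i+1} = d_i*a_i - m_i, d_{i+1} = (111 - m_{i+1}^2)/d_i, a_{i+1} = floor((a_0 + m_{i+1})/d_{i+1}):
  m_1 = 1*10 - 0 = 10, d_1 = (111 - 10^2)/1 = 11/1 = 11, a_1 = floor((10 + 10)/11) = 1.
  m_2 = 11*1 - 10 = 1, d_2 = (111 - 1^2)/11 = 110/11 = 10, a_2 = floor((10 + 1)/10) = 1.
  m_3 = 10*1 - 1 = 9, d_3 = (111 - 9^2)/10 = 30/10 = 3, a_3 = floor((10 + 9)/3) = 6.
  m_4 = 3*6 - 9 = 9, d_4 = (111 - 9^2)/3 = 30/3 = 10, a_4 = floor((10 + 9)/10) = 1.
  m_5 = 10*1 - 9 = 1, d_5 = (111 - 1^2)/10 = 110/10 = 11, a_5 = floor((10 + 1)/11) = 1.
  m_6 = 11*1 - 1 = 10, d_6 = (111 - 10^2)/11 = 11/11 = 1, a_6 = floor((10 + 10)/1) = 20.
  m_7 = 1*20 - 10 = 10, d_7 = (111 - 10^2)/1 = 11/1 = 11: (m_7, d_7) = (m_1, d_1) = (10, 11), so from here the quotients repeat a_1, ..., a_6; the period length is 6.
Hence the expansion of sqrt(111) is a_0 = 10 followed by the repeating block 1, 1, 6, 1, 1, 20 (period 6).

[10; (1, 1, 6, 1, 1, 20)]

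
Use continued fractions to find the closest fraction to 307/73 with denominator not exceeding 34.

Expand x = 307/73 as a continued fraction with the Euclidean algorithm:
  307 = 4*73 + 15, so a_0 = 4.
  73 = 4*15 + 13, so a_1 = 4.
  15 = 1*13 + 2, so a_2 = 1.
  13 = 6*2 + 1, so a_3 = 6.
  2 = 2*1 + 0, so a_4 = 2.
so x = [4; 4, 1, 6, 2].
Convergents (p_i = a_i*p_{i-1} + p_{i-2}, q_i = a_i*q_{i-1} + q_{i-2} with p_{-2}=0, p_{-1}=1, q_{-2}=1, q_{-1}=0), until the denominator exceeds 34:
  i=0: a_0=4, p_0 = 4*1 + 0 = 4, q_0 = 4*0 + 1 = 1.
  i=1: a_1=4, p_1 = 4*4 + 1 = 17, q_1 = 4*1 + 0 = 4.
  i=2: a_2=1, p_2 = 1*17 + 4 = 21, q_2 = 1*4 + 1 = 5.
  i=3: a_3=6, p_3 = 6*21 + 17 = 143, q_3 = 6*5 + 4 = 34.
  i=4: a_4=2, p_4 = 2*143 + 21 = 307, q_4 = 2*34 + 5 = 73.
q_4 = 73 > 34, so the last convergent with denominator <= 34 is p_3/q_3 = 143/34.
The closest fraction with denominator <= 34 is either p_3/q_3 or the intermediate fraction (k*p_3 + p_2)/(k*q_3 + q_2) with the largest k >= 1 whose denominator stays <= 34; these approach x as k grows, and every other convergent or intermediate fraction in range is farther away.
Largest k: floor((34 - q_2)/q_3) = floor((34 - 5)/34) = 0.
Since k = 0, no intermediate fraction beyond p_3/q_3 has denominator <= 34, so the convergent 143/34 is the closest (its error is |307*34 - 143*73|/(73*34) = 1/2482).

143/34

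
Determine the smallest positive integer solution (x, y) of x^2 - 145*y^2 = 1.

First expand sqrt(145) as a continued fraction. With x_i = (sqrt(145) + m_i)/d_i and (m_0, d_0) = (0, 1): a_0 = floor(sqrt(145)) = 12, since 12^2 = 144 <= 145 < 169 = 13^2.
Iterate m_{i+1} = d_i*a_i - m_i, d_{i+1} = (145 - m_{i+1}^2)/d_i, a_{i+1} = floor((a_0 + m_{i+1})/d_{i+1}):
  m_1 = 1*12 - 0 = 12, d_1 = (145 - 12^2)/1 = 1/1 = 1, a_1 = floor((12 + 12)/1) = 24.
  m_2 = 1*24 - 12 = 12, d_2 = (145 - 12^2)/1 = 1/1 = 1: (m_2, d_2) = (m_1, d_1) = (12, 1), so from here the quotient a_1 repeats; the period length is 1.
So sqrt(145) = [12; (24)] with period length k = 1.
k is odd, so (p_{k-1}, q_{k-1}) only solves x^2 - 145y^2 = -1 and the fundamental solution of x^2 - 145y^2 = 1 is (p_{2k-1}, q_{2k-1}) = (p_1, q_1); compute convergents through index 1, running through the period twice.
Convergents (p_i = a_i*p_{i-1} + p_{i-2}, q_i = a_i*q_{i-1} + q_{i-2} with p_{-2}=0, p_{-1}=1, q_{-2}=1, q_{-1}=0):
  i=0: a_0=12, p_0 = 12*1 + 0 = 12, q_0 = 12*0 + 1 = 1.
  i=1: a_1=24, p_1 = 24*12 + 1 = 289, q_1 = 24*1 + 0 = 24.
Indeed p_0^2 - 145*q_0^2 = 144 - 145 = -1, not +1.
Check: 289^2 - 145*24^2 = 83521 - 83520 = 1, so (x, y) = (289, 24) solves the equation, and by the theorem it is the least positive solution.

(x, y) = (289, 24)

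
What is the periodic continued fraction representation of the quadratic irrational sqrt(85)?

Write x_i = (sqrt(85) + m_i)/d_i with (m_0, d_0) = (0, 1). a_0 = floor(sqrt(85)) = 9, since 9^2 = 81 <= 85 < 100 = 10^2.
Iterate m_{i+1} = d_i*a_i - m_i, d_{i+1} = (85 - m_{i+1}^2)/d_i, a_{i+1} = floor((a_0 + m_{i+1})/d_{i+1}):
  m_1 = 1*9 - 0 = 9, d_1 = (85 - 9^2)/1 = 4/1 = 4, a_1 = floor((9 + 9)/4) = 4.
  m_2 = 4*4 - 9 = 7, d_2 = (85 - 7^2)/4 = 36/4 = 9, a_2 = floor((9 + 7)/9) = 1.
  m_3 = 9*1 - 7 = 2, d_3 = (85 - 2^2)/9 = 81/9 = 9, a_3 = floor((9 + 2)/9) = 1.
  m_4 = 9*1 - 2 = 7, d_4 = (85 - 7^2)/9 = 36/9 = 4, a_4 = floor((9 + 7)/4) = 4.
  m_5 = 4*4 - 7 = 9, d_5 = (85 - 9^2)/4 = 4/4 = 1, a_5 = floor((9 + 9)/1) = 18.
  m_6 = 1*18 - 9 = 9, d_6 = (85 - 9^2)/1 = 4/1 = 4: (m_6, d_6) = (m_1, d_1) = (9, 4), so from here the quotients repeat a_1, ..., a_5; the period length is 5.
Hence the expansion of sqrt(85) is a_0 = 9 followed by the repeating block 4, 1, 1, 4, 18 (period 5).

[9; (4, 1, 1, 4, 18)]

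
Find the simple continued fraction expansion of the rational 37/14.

Run the Euclidean algorithm on 37 and 14; the successive quotients are the partial quotients a_0, a_1, ... (each step inverts the fractional part left over by the previous one):
  37 = 2*14 + 9, so a_0 = 2.
  14 = 1*9 + 5, so a_1 = 1.
  9 = 1*5 + 4, so a_2 = 1.
  5 = 1*4 + 1, so a_3 = 1.
  4 = 4*1 + 0, so a_4 = 4.
The remainder reaches 0 after 5 divisions, so the expansion has 5 partial quotients, read off in order.

[2; 1, 1, 1, 4]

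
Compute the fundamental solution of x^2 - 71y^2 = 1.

(x, y) = (3480, 413)

First expand sqrt(71) as a continued fraction. With x_i = (sqrt(71) + m_i)/d_i and (m_0, d_0) = (0, 1): a_0 = floor(sqrt(71)) = 8, since 8^2 = 64 <= 71 < 81 = 9^2.
Iterate m_{i+1} = d_i*a_i - m_i, d_{i+1} = (71 - m_{i+1}^2)/d_i, a_{i+1} = floor((a_0 + m_{i+1})/d_{i+1}):
  m_1 = 1*8 - 0 = 8, d_1 = (71 - 8^2)/1 = 7/1 = 7, a_1 = floor((8 + 8)/7) = 2.
  m_2 = 7*2 - 8 = 6, d_2 = (71 - 6^2)/7 = 35/7 = 5, a_2 = floor((8 + 6)/5) = 2.
  m_3 = 5*2 - 6 = 4, d_3 = (71 - 4^2)/5 = 55/5 = 11, a_3 = floor((8 + 4)/11) = 1.
  m_4 = 11*1 - 4 = 7, d_4 = (71 - 7^2)/11 = 22/11 = 2, a_4 = floor((8 + 7)/2) = 7.
  m_5 = 2*7 - 7 = 7, d_5 = (71 - 7^2)/2 = 22/2 = 11, a_5 = floor((8 + 7)/11) = 1.
  m_6 = 11*1 - 7 = 4, d_6 = (71 - 4^2)/11 = 55/11 = 5, a_6 = floor((8 + 4)/5) = 2.
  m_7 = 5*2 - 4 = 6, d_7 = (71 - 6^2)/5 = 35/5 = 7, a_7 = floor((8 + 6)/7) = 2.
  m_8 = 7*2 - 6 = 8, d_8 = (71 - 8^2)/7 = 7/7 = 1, a_8 = floor((8 + 8)/1) = 16.
  m_9 = 1*16 - 8 = 8, d_9 = (71 - 8^2)/1 = 7/1 = 7: (m_9, d_9) = (m_1, d_1) = (8, 7), so from here the quotients repeat a_1, ..., a_8; the period length is 8.
So sqrt(71) = [8; (2, 2, 1, 7, 1, 2, 2, 16)] with period length k = 8.
k is even, so the fundamental solution of x^2 - 71y^2 = 1 is (p_{k-1}, q_{k-1}) = (p_7, q_7); compute convergents through index 7.
Convergents (p_i = a_i*p_{i-1} + p_{i-2}, q_i = a_i*q_{i-1} + q_{i-2} with p_{-2}=0, p_{-1}=1, q_{-2}=1, q_{-1}=0):
  i=0: a_0=8, p_0 = 8*1 + 0 = 8, q_0 = 8*0 + 1 = 1.
  i=1: a_1=2, p_1 = 2*8 + 1 = 17, q_1 = 2*1 + 0 = 2.
  i=2: a_2=2, p_2 = 2*17 + 8 = 42, q_2 = 2*2 + 1 = 5.
  i=3: a_3=1, p_3 = 1*42 + 17 = 59, q_3 = 1*5 + 2 = 7.
  i=4: a_4=7, p_4 = 7*59 + 42 = 455, q_4 = 7*7 + 5 = 54.
  i=5: a_5=1, p_5 = 1*455 + 59 = 514, q_5 = 1*54 + 7 = 61.
  i=6: a_6=2, p_6 = 2*514 + 455 = 1483, q_6 = 2*61 + 54 = 176.
  i=7: a_7=2, p_7 = 2*1483 + 514 = 3480, q_7 = 2*176 + 61 = 413.
Check: 3480^2 - 71*413^2 = 12110400 - 12110399 = 1, so (x, y) = (3480, 413) solves the equation, and by the theorem it is the least positive solution.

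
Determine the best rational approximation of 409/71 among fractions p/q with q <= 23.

121/21

Expand x = 409/71 as a continued fraction with the Euclidean algorithm:
  409 = 5*71 + 54, so a_0 = 5.
  71 = 1*54 + 17, so a_1 = 1.
  54 = 3*17 + 3, so a_2 = 3.
  17 = 5*3 + 2, so a_3 = 5.
  3 = 1*2 + 1, so a_4 = 1.
  2 = 2*1 + 0, so a_5 = 2.
so x = [5; 1, 3, 5, 1, 2].
Convergents (p_i = a_i*p_{i-1} + p_{i-2}, q_i = a_i*q_{i-1} + q_{i-2} with p_{-2}=0, p_{-1}=1, q_{-2}=1, q_{-1}=0), until the denominator exceeds 23:
  i=0: a_0=5, p_0 = 5*1 + 0 = 5, q_0 = 5*0 + 1 = 1.
  i=1: a_1=1, p_1 = 1*5 + 1 = 6, q_1 = 1*1 + 0 = 1.
  i=2: a_2=3, p_2 = 3*6 + 5 = 23, q_2 = 3*1 + 1 = 4.
  i=3: a_3=5, p_3 = 5*23 + 6 = 121, q_3 = 5*4 + 1 = 21.
  i=4: a_4=1, p_4 = 1*121 + 23 = 144, q_4 = 1*21 + 4 = 25.
q_4 = 25 > 23, so the last convergent with denominator <= 23 is p_3/q_3 = 121/21.
The closest fraction with denominator <= 23 is either p_3/q_3 or the intermediate fraction (k*p_3 + p_2)/(k*q_3 + q_2) with the largest k >= 1 whose denominator stays <= 23; these approach x as k grows, and every other convergent or intermediate fraction in range is farther away.
Largest k: floor((23 - q_2)/q_3) = floor((23 - 4)/21) = 0.
Since k = 0, no intermediate fraction beyond p_3/q_3 has denominator <= 23, so the convergent 121/21 is the closest (its error is |409*21 - 121*71|/(71*21) = 2/1491).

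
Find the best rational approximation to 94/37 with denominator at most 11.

Expand x = 94/37 as a continued fraction with the Euclidean algorithm:
  94 = 2*37 + 20, so a_0 = 2.
  37 = 1*20 + 17, so a_1 = 1.
  20 = 1*17 + 3, so a_2 = 1.
  17 = 5*3 + 2, so a_3 = 5.
  3 = 1*2 + 1, so a_4 = 1.
  2 = 2*1 + 0, so a_5 = 2.
so x = [2; 1, 1, 5, 1, 2].
Convergents (p_i = a_i*p_{i-1} + p_{i-2}, q_i = a_i*q_{i-1} + q_{i-2} with p_{-2}=0, p_{-1}=1, q_{-2}=1, q_{-1}=0), until the denominator exceeds 11:
  i=0: a_0=2, p_0 = 2*1 + 0 = 2, q_0 = 2*0 + 1 = 1.
  i=1: a_1=1, p_1 = 1*2 + 1 = 3, q_1 = 1*1 + 0 = 1.
  i=2: a_2=1, p_2 = 1*3 + 2 = 5, q_2 = 1*1 + 1 = 2.
  i=3: a_3=5, p_3 = 5*5 + 3 = 28, q_3 = 5*2 + 1 = 11.
  i=4: a_4=1, p_4 = 1*28 + 5 = 33, q_4 = 1*11 + 2 = 13.
q_4 = 13 > 11, so the last convergent with denominator <= 11 is p_3/q_3 = 28/11.
The closest fraction with denominator <= 11 is either p_3/q_3 or the intermediate fraction (k*p_3 + p_2)/(k*q_3 + q_2) with the largest k >= 1 whose denominator stays <= 11; these approach x as k grows, and every other convergent or intermediate fraction in range is farther away.
Largest k: floor((11 - q_2)/q_3) = floor((11 - 2)/11) = 0.
Since k = 0, no intermediate fraction beyond p_3/q_3 has denominator <= 11, so the convergent 28/11 is the closest (its error is |94*11 - 28*37|/(37*11) = 2/407).

28/11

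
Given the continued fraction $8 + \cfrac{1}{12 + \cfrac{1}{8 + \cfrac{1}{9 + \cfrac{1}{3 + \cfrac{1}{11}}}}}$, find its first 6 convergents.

8/1, 97/12, 784/97, 7153/885, 22243/2752, 251826/31157

Using the convergent recurrence p_i = a_i*p_{i-1} + p_{i-2}, q_i = a_i*q_{i-1} + q_{i-2} with p_{-2}=0, p_{-1}=1, q_{-2}=1, q_{-1}=0:
  i=0: a_0=8, p_0 = 8*1 + 0 = 8, q_0 = 8*0 + 1 = 1.
  i=1: a_1=12, p_1 = 12*8 + 1 = 97, q_1 = 12*1 + 0 = 12.
  i=2: a_2=8, p_2 = 8*97 + 8 = 784, q_2 = 8*12 + 1 = 97.
  i=3: a_3=9, p_3 = 9*784 + 97 = 7153, q_3 = 9*97 + 12 = 885.
  i=4: a_4=3, p_4 = 3*7153 + 784 = 22243, q_4 = 3*885 + 97 = 2752.
  i=5: a_5=11, p_5 = 11*22243 + 7153 = 251826, q_5 = 11*2752 + 885 = 31157.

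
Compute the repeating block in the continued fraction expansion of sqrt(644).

Write x_i = (sqrt(644) + m_i)/d_i with (m_0, d_0) = (0, 1). a_0 = floor(sqrt(644)) = 25, since 25^2 = 625 <= 644 < 676 = 26^2.
Iterate m_{i+1} = d_i*a_i - m_i, d_{i+1} = (644 - m_{i+1}^2)/d_i, a_{i+1} = floor((a_0 + m_{i+1})/d_{i+1}):
  m_1 = 1*25 - 0 = 25, d_1 = (644 - 25^2)/1 = 19/1 = 19, a_1 = floor((25 + 25)/19) = 2.
  m_2 = 19*2 - 25 = 13, d_2 = (644 - 13^2)/19 = 475/19 = 25, a_2 = floor((25 + 13)/25) = 1.
  m_3 = 25*1 - 13 = 12, d_3 = (644 - 12^2)/25 = 500/25 = 20, a_3 = floor((25 + 12)/20) = 1.
  m_4 = 20*1 - 12 = 8, d_4 = (644 - 8^2)/20 = 580/20 = 29, a_4 = floor((25 + 8)/29) = 1.
  m_5 = 29*1 - 8 = 21, d_5 = (644 - 21^2)/29 = 203/29 = 7, a_5 = floor((25 + 21)/7) = 6.
  m_6 = 7*6 - 21 = 21, d_6 = (644 - 21^2)/7 = 203/7 = 29, a_6 = floor((25 + 21)/29) = 1.
  m_7 = 29*1 - 21 = 8, d_7 = (644 - 8^2)/29 = 580/29 = 20, a_7 = floor((25 + 8)/20) = 1.
  m_8 = 20*1 - 8 = 12, d_8 = (644 - 12^2)/20 = 500/20 = 25, a_8 = floor((25 + 12)/25) = 1.
  m_9 = 25*1 - 12 = 13, d_9 = (644 - 13^2)/25 = 475/25 = 19, a_9 = floor((25 + 13)/19) = 2.
  m_10 = 19*2 - 13 = 25, d_10 = (644 - 25^2)/19 = 19/19 = 1, a_10 = floor((25 + 25)/1) = 50.
  m_11 = 1*50 - 25 = 25, d_11 = (644 - 25^2)/1 = 19/1 = 19: (m_11, d_11) = (m_1, d_1) = (25, 19), so from here the quotients repeat a_1, ..., a_10; the period length is 10.
Hence the expansion of sqrt(644) is a_0 = 25 followed by the repeating block 2, 1, 1, 1, 6, 1, 1, 1, 2, 50 (period 10).

[25; (2, 1, 1, 1, 6, 1, 1, 1, 2, 50)]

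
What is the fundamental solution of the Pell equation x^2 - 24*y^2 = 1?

(x, y) = (5, 1)

First expand sqrt(24) as a continued fraction. With x_i = (sqrt(24) + m_i)/d_i and (m_0, d_0) = (0, 1): a_0 = floor(sqrt(24)) = 4, since 4^2 = 16 <= 24 < 25 = 5^2.
Iterate m_{i+1} = d_i*a_i - m_i, d_{i+1} = (24 - m_{i+1}^2)/d_i, a_{i+1} = floor((a_0 + m_{i+1})/d_{i+1}):
  m_1 = 1*4 - 0 = 4, d_1 = (24 - 4^2)/1 = 8/1 = 8, a_1 = floor((4 + 4)/8) = 1.
  m_2 = 8*1 - 4 = 4, d_2 = (24 - 4^2)/8 = 8/8 = 1, a_2 = floor((4 + 4)/1) = 8.
  m_3 = 1*8 - 4 = 4, d_3 = (24 - 4^2)/1 = 8/1 = 8: (m_3, d_3) = (m_1, d_1) = (4, 8), so from here the quotients repeat a_1, a_2; the period length is 2.
So sqrt(24) = [4; (1, 8)] with period length k = 2.
k is even, so the fundamental solution of x^2 - 24y^2 = 1 is (p_{k-1}, q_{k-1}) = (p_1, q_1); compute convergents through index 1.
Convergents (p_i = a_i*p_{i-1} + p_{i-2}, q_i = a_i*q_{i-1} + q_{i-2} with p_{-2}=0, p_{-1}=1, q_{-2}=1, q_{-1}=0):
  i=0: a_0=4, p_0 = 4*1 + 0 = 4, q_0 = 4*0 + 1 = 1.
  i=1: a_1=1, p_1 = 1*4 + 1 = 5, q_1 = 1*1 + 0 = 1.
Check: 5^2 - 24*1^2 = 25 - 24 = 1, so (x, y) = (5, 1) solves the equation, and by the theorem it is the least positive solution.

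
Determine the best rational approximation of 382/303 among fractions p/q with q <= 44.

Expand x = 382/303 as a continued fraction with the Euclidean algorithm:
  382 = 1*303 + 79, so a_0 = 1.
  303 = 3*79 + 66, so a_1 = 3.
  79 = 1*66 + 13, so a_2 = 1.
  66 = 5*13 + 1, so a_3 = 5.
  13 = 13*1 + 0, so a_4 = 13.
so x = [1; 3, 1, 5, 13].
Convergents (p_i = a_i*p_{i-1} + p_{i-2}, q_i = a_i*q_{i-1} + q_{i-2} with p_{-2}=0, p_{-1}=1, q_{-2}=1, q_{-1}=0), until the denominator exceeds 44:
  i=0: a_0=1, p_0 = 1*1 + 0 = 1, q_0 = 1*0 + 1 = 1.
  i=1: a_1=3, p_1 = 3*1 + 1 = 4, q_1 = 3*1 + 0 = 3.
  i=2: a_2=1, p_2 = 1*4 + 1 = 5, q_2 = 1*3 + 1 = 4.
  i=3: a_3=5, p_3 = 5*5 + 4 = 29, q_3 = 5*4 + 3 = 23.
  i=4: a_4=13, p_4 = 13*29 + 5 = 382, q_4 = 13*23 + 4 = 303.
q_4 = 303 > 44, so the last convergent with denominator <= 44 is p_3/q_3 = 29/23.
The closest fraction with denominator <= 44 is either p_3/q_3 or the intermediate fraction (k*p_3 + p_2)/(k*q_3 + q_2) with the largest k >= 1 whose denominator stays <= 44; these approach x as k grows, and every other convergent or intermediate fraction in range is farther away.
Largest k: floor((44 - q_2)/q_3) = floor((44 - 4)/23) = 1.
That gives (1*29 + 5)/(1*23 + 4) = 34/27.
Compare the errors: |x - 29/23| = |382*23 - 29*303|/(303*23) = 1/6969, and |x - 34/27| = |382*27 - 34*303|/(303*27) = 12/8181.
Cross-multiplying, 1*8181 = 8181 < 83628 = 12*6969, so 1/6969 is smaller: the convergent 29/23 is closer to x than 34/27.

29/23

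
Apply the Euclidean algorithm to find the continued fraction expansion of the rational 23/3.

[7; 1, 2]

Run the Euclidean algorithm on 23 and 3; the successive quotients are the partial quotients a_0, a_1, ... (each step inverts the fractional part left over by the previous one):
  23 = 7*3 + 2, so a_0 = 7.
  3 = 1*2 + 1, so a_1 = 1.
  2 = 2*1 + 0, so a_2 = 2.
The remainder reaches 0 after 3 divisions, so the expansion has 3 partial quotients, read off in order.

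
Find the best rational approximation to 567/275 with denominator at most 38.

Expand x = 567/275 as a continued fraction with the Euclidean algorithm:
  567 = 2*275 + 17, so a_0 = 2.
  275 = 16*17 + 3, so a_1 = 16.
  17 = 5*3 + 2, so a_2 = 5.
  3 = 1*2 + 1, so a_3 = 1.
  2 = 2*1 + 0, so a_4 = 2.
so x = [2; 16, 5, 1, 2].
Convergents (p_i = a_i*p_{i-1} + p_{i-2}, q_i = a_i*q_{i-1} + q_{i-2} with p_{-2}=0, p_{-1}=1, q_{-2}=1, q_{-1}=0), until the denominator exceeds 38:
  i=0: a_0=2, p_0 = 2*1 + 0 = 2, q_0 = 2*0 + 1 = 1.
  i=1: a_1=16, p_1 = 16*2 + 1 = 33, q_1 = 16*1 + 0 = 16.
  i=2: a_2=5, p_2 = 5*33 + 2 = 167, q_2 = 5*16 + 1 = 81.
q_2 = 81 > 38, so the last convergent with denominator <= 38 is p_1/q_1 = 33/16.
The closest fraction with denominator <= 38 is either p_1/q_1 or the intermediate fraction (k*p_1 + p_0)/(k*q_1 + q_0) with the largest k >= 1 whose denominator stays <= 38; these approach x as k grows, and every other convergent or intermediate fraction in range is farther away.
Largest k: floor((38 - q_0)/q_1) = floor((38 - 1)/16) = 2.
That gives (2*33 + 2)/(2*16 + 1) = 68/33.
Compare the errors: |x - 33/16| = |567*16 - 33*275|/(275*16) = 3/4400, and |x - 68/33| = |567*33 - 68*275|/(275*33) = 11/9075.
Cross-multiplying, 3*9075 = 27225 < 48400 = 11*4400, so 3/4400 is smaller: the convergent 33/16 is closer to x than 68/33.

33/16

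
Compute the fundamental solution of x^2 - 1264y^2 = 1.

(x, y) = (12799, 360)

First expand sqrt(1264) as a continued fraction. With x_i = (sqrt(1264) + m_i)/d_i and (m_0, d_0) = (0, 1): a_0 = floor(sqrt(1264)) = 35, since 35^2 = 1225 <= 1264 < 1296 = 36^2.
Iterate m_{i+1} = d_i*a_i - m_i, d_{i+1} = (1264 - m_{i+1}^2)/d_i, a_{i+1} = floor((a_0 + m_{i+1})/d_{i+1}):
  m_1 = 1*35 - 0 = 35, d_1 = (1264 - 35^2)/1 = 39/1 = 39, a_1 = floor((35 + 35)/39) = 1.
  m_2 = 39*1 - 35 = 4, d_2 = (1264 - 4^2)/39 = 1248/39 = 32, a_2 = floor((35 + 4)/32) = 1.
  m_3 = 32*1 - 4 = 28, d_3 = (1264 - 28^2)/32 = 480/32 = 15, a_3 = floor((35 + 28)/15) = 4.
  m_4 = 15*4 - 28 = 32, d_4 = (1264 - 32^2)/15 = 240/15 = 16, a_4 = floor((35 + 32)/16) = 4.
  m_5 = 16*4 - 32 = 32, d_5 = (1264 - 32^2)/16 = 240/16 = 15, a_5 = floor((35 + 32)/15) = 4.
  m_6 = 15*4 - 32 = 28, d_6 = (1264 - 28^2)/15 = 480/15 = 32, a_6 = floor((35 + 28)/32) = 1.
  m_7 = 32*1 - 28 = 4, d_7 = (1264 - 4^2)/32 = 1248/32 = 39, a_7 = floor((35 + 4)/39) = 1.
  m_8 = 39*1 - 4 = 35, d_8 = (1264 - 35^2)/39 = 39/39 = 1, a_8 = floor((35 + 35)/1) = 70.
  m_9 = 1*70 - 35 = 35, d_9 = (1264 - 35^2)/1 = 39/1 = 39: (m_9, d_9) = (m_1, d_1) = (35, 39), so from here the quotients repeat a_1, ..., a_8; the period length is 8.
So sqrt(1264) = [35; (1, 1, 4, 4, 4, 1, 1, 70)] with period length k = 8.
k is even, so the fundamental solution of x^2 - 1264y^2 = 1 is (p_{k-1}, q_{k-1}) = (p_7, q_7); compute convergents through index 7.
Convergents (p_i = a_i*p_{i-1} + p_{i-2}, q_i = a_i*q_{i-1} + q_{i-2} with p_{-2}=0, p_{-1}=1, q_{-2}=1, q_{-1}=0):
  i=0: a_0=35, p_0 = 35*1 + 0 = 35, q_0 = 35*0 + 1 = 1.
  i=1: a_1=1, p_1 = 1*35 + 1 = 36, q_1 = 1*1 + 0 = 1.
  i=2: a_2=1, p_2 = 1*36 + 35 = 71, q_2 = 1*1 + 1 = 2.
  i=3: a_3=4, p_3 = 4*71 + 36 = 320, q_3 = 4*2 + 1 = 9.
  i=4: a_4=4, p_4 = 4*320 + 71 = 1351, q_4 = 4*9 + 2 = 38.
  i=5: a_5=4, p_5 = 4*1351 + 320 = 5724, q_5 = 4*38 + 9 = 161.
  i=6: a_6=1, p_6 = 1*5724 + 1351 = 7075, q_6 = 1*161 + 38 = 199.
  i=7: a_7=1, p_7 = 1*7075 + 5724 = 12799, q_7 = 1*199 + 161 = 360.
Check: 12799^2 - 1264*360^2 = 163814401 - 163814400 = 1, so (x, y) = (12799, 360) solves the equation, and by the theorem it is the least positive solution.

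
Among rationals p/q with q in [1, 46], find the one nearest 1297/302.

73/17

Expand x = 1297/302 as a continued fraction with the Euclidean algorithm:
  1297 = 4*302 + 89, so a_0 = 4.
  302 = 3*89 + 35, so a_1 = 3.
  89 = 2*35 + 19, so a_2 = 2.
  35 = 1*19 + 16, so a_3 = 1.
  19 = 1*16 + 3, so a_4 = 1.
  16 = 5*3 + 1, so a_5 = 5.
  3 = 3*1 + 0, so a_6 = 3.
so x = [4; 3, 2, 1, 1, 5, 3].
Convergents (p_i = a_i*p_{i-1} + p_{i-2}, q_i = a_i*q_{i-1} + q_{i-2} with p_{-2}=0, p_{-1}=1, q_{-2}=1, q_{-1}=0), until the denominator exceeds 46:
  i=0: a_0=4, p_0 = 4*1 + 0 = 4, q_0 = 4*0 + 1 = 1.
  i=1: a_1=3, p_1 = 3*4 + 1 = 13, q_1 = 3*1 + 0 = 3.
  i=2: a_2=2, p_2 = 2*13 + 4 = 30, q_2 = 2*3 + 1 = 7.
  i=3: a_3=1, p_3 = 1*30 + 13 = 43, q_3 = 1*7 + 3 = 10.
  i=4: a_4=1, p_4 = 1*43 + 30 = 73, q_4 = 1*10 + 7 = 17.
  i=5: a_5=5, p_5 = 5*73 + 43 = 408, q_5 = 5*17 + 10 = 95.
q_5 = 95 > 46, so the last convergent with denominator <= 46 is p_4/q_4 = 73/17.
The closest fraction with denominator <= 46 is either p_4/q_4 or the intermediate fraction (k*p_4 + p_3)/(k*q_4 + q_3) with the largest k >= 1 whose denominator stays <= 46; these approach x as k grows, and every other convergent or intermediate fraction in range is farther away.
Largest k: floor((46 - q_3)/q_4) = floor((46 - 10)/17) = 2.
That gives (2*73 + 43)/(2*17 + 10) = 189/44.
Compare the errors: |x - 73/17| = |1297*17 - 73*302|/(302*17) = 3/5134, and |x - 189/44| = |1297*44 - 189*302|/(302*44) = 10/13288.
Cross-multiplying, 3*13288 = 39864 < 51340 = 10*5134, so 3/5134 is smaller: the convergent 73/17 is closer to x than 189/44.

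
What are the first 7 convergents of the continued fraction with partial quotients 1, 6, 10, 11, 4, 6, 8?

Using the convergent recurrence p_i = a_i*p_{i-1} + p_{i-2}, q_i = a_i*q_{i-1} + q_{i-2} with p_{-2}=0, p_{-1}=1, q_{-2}=1, q_{-1}=0:
  i=0: a_0=1, p_0 = 1*1 + 0 = 1, q_0 = 1*0 + 1 = 1.
  i=1: a_1=6, p_1 = 6*1 + 1 = 7, q_1 = 6*1 + 0 = 6.
  i=2: a_2=10, p_2 = 10*7 + 1 = 71, q_2 = 10*6 + 1 = 61.
  i=3: a_3=11, p_3 = 11*71 + 7 = 788, q_3 = 11*61 + 6 = 677.
  i=4: a_4=4, p_4 = 4*788 + 71 = 3223, q_4 = 4*677 + 61 = 2769.
  i=5: a_5=6, p_5 = 6*3223 + 788 = 20126, q_5 = 6*2769 + 677 = 17291.
  i=6: a_6=8, p_6 = 8*20126 + 3223 = 164231, q_6 = 8*17291 + 2769 = 141097.

1/1, 7/6, 71/61, 788/677, 3223/2769, 20126/17291, 164231/141097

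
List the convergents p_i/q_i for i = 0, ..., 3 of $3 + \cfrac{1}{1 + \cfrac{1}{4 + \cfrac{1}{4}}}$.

Using the convergent recurrence p_i = a_i*p_{i-1} + p_{i-2}, q_i = a_i*q_{i-1} + q_{i-2} with p_{-2}=0, p_{-1}=1, q_{-2}=1, q_{-1}=0:
  i=0: a_0=3, p_0 = 3*1 + 0 = 3, q_0 = 3*0 + 1 = 1.
  i=1: a_1=1, p_1 = 1*3 + 1 = 4, q_1 = 1*1 + 0 = 1.
  i=2: a_2=4, p_2 = 4*4 + 3 = 19, q_2 = 4*1 + 1 = 5.
  i=3: a_3=4, p_3 = 4*19 + 4 = 80, q_3 = 4*5 + 1 = 21.

3/1, 4/1, 19/5, 80/21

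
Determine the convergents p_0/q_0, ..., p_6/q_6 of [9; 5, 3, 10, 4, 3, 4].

9/1, 46/5, 147/16, 1516/165, 6211/676, 20149/2193, 86807/9448

Using the convergent recurrence p_i = a_i*p_{i-1} + p_{i-2}, q_i = a_i*q_{i-1} + q_{i-2} with p_{-2}=0, p_{-1}=1, q_{-2}=1, q_{-1}=0:
  i=0: a_0=9, p_0 = 9*1 + 0 = 9, q_0 = 9*0 + 1 = 1.
  i=1: a_1=5, p_1 = 5*9 + 1 = 46, q_1 = 5*1 + 0 = 5.
  i=2: a_2=3, p_2 = 3*46 + 9 = 147, q_2 = 3*5 + 1 = 16.
  i=3: a_3=10, p_3 = 10*147 + 46 = 1516, q_3 = 10*16 + 5 = 165.
  i=4: a_4=4, p_4 = 4*1516 + 147 = 6211, q_4 = 4*165 + 16 = 676.
  i=5: a_5=3, p_5 = 3*6211 + 1516 = 20149, q_5 = 3*676 + 165 = 2193.
  i=6: a_6=4, p_6 = 4*20149 + 6211 = 86807, q_6 = 4*2193 + 676 = 9448.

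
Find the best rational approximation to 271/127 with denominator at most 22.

Expand x = 271/127 as a continued fraction with the Euclidean algorithm:
  271 = 2*127 + 17, so a_0 = 2.
  127 = 7*17 + 8, so a_1 = 7.
  17 = 2*8 + 1, so a_2 = 2.
  8 = 8*1 + 0, so a_3 = 8.
so x = [2; 7, 2, 8].
Convergents (p_i = a_i*p_{i-1} + p_{i-2}, q_i = a_i*q_{i-1} + q_{i-2} with p_{-2}=0, p_{-1}=1, q_{-2}=1, q_{-1}=0), until the denominator exceeds 22:
  i=0: a_0=2, p_0 = 2*1 + 0 = 2, q_0 = 2*0 + 1 = 1.
  i=1: a_1=7, p_1 = 7*2 + 1 = 15, q_1 = 7*1 + 0 = 7.
  i=2: a_2=2, p_2 = 2*15 + 2 = 32, q_2 = 2*7 + 1 = 15.
  i=3: a_3=8, p_3 = 8*32 + 15 = 271, q_3 = 8*15 + 7 = 127.
q_3 = 127 > 22, so the last convergent with denominator <= 22 is p_2/q_2 = 32/15.
The closest fraction with denominator <= 22 is either p_2/q_2 or the intermediate fraction (k*p_2 + p_1)/(k*q_2 + q_1) with the largest k >= 1 whose denominator stays <= 22; these approach x as k grows, and every other convergent or intermediate fraction in range is farther away.
Largest k: floor((22 - q_1)/q_2) = floor((22 - 7)/15) = 1.
That gives (1*32 + 15)/(1*15 + 7) = 47/22.
Compare the errors: |x - 32/15| = |271*15 - 32*127|/(127*15) = 1/1905, and |x - 47/22| = |271*22 - 47*127|/(127*22) = 7/2794.
Cross-multiplying, 1*2794 = 2794 < 13335 = 7*1905, so 1/1905 is smaller: the convergent 32/15 is closer to x than 47/22.

32/15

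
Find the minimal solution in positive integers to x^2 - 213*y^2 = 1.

(x, y) = (194399, 13320)

First expand sqrt(213) as a continued fraction. With x_i = (sqrt(213) + m_i)/d_i and (m_0, d_0) = (0, 1): a_0 = floor(sqrt(213)) = 14, since 14^2 = 196 <= 213 < 225 = 15^2.
Iterate m_{i+1} = d_i*a_i - m_i, d_{i+1} = (213 - m_{i+1}^2)/d_i, a_{i+1} = floor((a_0 + m_{i+1})/d_{i+1}):
  m_1 = 1*14 - 0 = 14, d_1 = (213 - 14^2)/1 = 17/1 = 17, a_1 = floor((14 + 14)/17) = 1.
  m_2 = 17*1 - 14 = 3, d_2 = (213 - 3^2)/17 = 204/17 = 12, a_2 = floor((14 + 3)/12) = 1.
  m_3 = 12*1 - 3 = 9, d_3 = (213 - 9^2)/12 = 132/12 = 11, a_3 = floor((14 + 9)/11) = 2.
  m_4 = 11*2 - 9 = 13, d_4 = (213 - 13^2)/11 = 44/11 = 4, a_4 = floor((14 + 13)/4) = 6.
  m_5 = 4*6 - 13 = 11, d_5 = (213 - 11^2)/4 = 92/4 = 23, a_5 = floor((14 + 11)/23) = 1.
  m_6 = 23*1 - 11 = 12, d_6 = (213 - 12^2)/23 = 69/23 = 3, a_6 = floor((14 + 12)/3) = 8.
  m_7 = 3*8 - 12 = 12, d_7 = (213 - 12^2)/3 = 69/3 = 23, a_7 = floor((14 + 12)/23) = 1.
  m_8 = 23*1 - 12 = 11, d_8 = (213 - 11^2)/23 = 92/23 = 4, a_8 = floor((14 + 11)/4) = 6.
  m_9 = 4*6 - 11 = 13, d_9 = (213 - 13^2)/4 = 44/4 = 11, a_9 = floor((14 + 13)/11) = 2.
  m_10 = 11*2 - 13 = 9, d_10 = (213 - 9^2)/11 = 132/11 = 12, a_10 = floor((14 + 9)/12) = 1.
  m_11 = 12*1 - 9 = 3, d_11 = (213 - 3^2)/12 = 204/12 = 17, a_11 = floor((14 + 3)/17) = 1.
  m_12 = 17*1 - 3 = 14, d_12 = (213 - 14^2)/17 = 17/17 = 1, a_12 = floor((14 + 14)/1) = 28.
  m_13 = 1*28 - 14 = 14, d_13 = (213 - 14^2)/1 = 17/1 = 17: (m_13, d_13) = (m_1, d_1) = (14, 17), so from here the quotients repeat a_1, ..., a_12; the period length is 12.
So sqrt(213) = [14; (1, 1, 2, 6, 1, 8, 1, 6, 2, 1, 1, 28)] with period length k = 12.
k is even, so the fundamental solution of x^2 - 213y^2 = 1 is (p_{k-1}, q_{k-1}) = (p_11, q_11); compute convergents through index 11.
Convergents (p_i = a_i*p_{i-1} + p_{i-2}, q_i = a_i*q_{i-1} + q_{i-2} with p_{-2}=0, p_{-1}=1, q_{-2}=1, q_{-1}=0):
  i=0: a_0=14, p_0 = 14*1 + 0 = 14, q_0 = 14*0 + 1 = 1.
  i=1: a_1=1, p_1 = 1*14 + 1 = 15, q_1 = 1*1 + 0 = 1.
  i=2: a_2=1, p_2 = 1*15 + 14 = 29, q_2 = 1*1 + 1 = 2.
  i=3: a_3=2, p_3 = 2*29 + 15 = 73, q_3 = 2*2 + 1 = 5.
  i=4: a_4=6, p_4 = 6*73 + 29 = 467, q_4 = 6*5 + 2 = 32.
  i=5: a_5=1, p_5 = 1*467 + 73 = 540, q_5 = 1*32 + 5 = 37.
  i=6: a_6=8, p_6 = 8*540 + 467 = 4787, q_6 = 8*37 + 32 = 328.
  i=7: a_7=1, p_7 = 1*4787 + 540 = 5327, q_7 = 1*328 + 37 = 365.
  i=8: a_8=6, p_8 = 6*5327 + 4787 = 36749, q_8 = 6*365 + 328 = 2518.
  i=9: a_9=2, p_9 = 2*36749 + 5327 = 78825, q_9 = 2*2518 + 365 = 5401.
  i=10: a_10=1, p_10 = 1*78825 + 36749 = 115574, q_10 = 1*5401 + 2518 = 7919.
  i=11: a_11=1, p_11 = 1*115574 + 78825 = 194399, q_11 = 1*7919 + 5401 = 13320.
Check: 194399^2 - 213*13320^2 = 37790971201 - 37790971200 = 1, so (x, y) = (194399, 13320) solves the equation, and by the theorem it is the least positive solution.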